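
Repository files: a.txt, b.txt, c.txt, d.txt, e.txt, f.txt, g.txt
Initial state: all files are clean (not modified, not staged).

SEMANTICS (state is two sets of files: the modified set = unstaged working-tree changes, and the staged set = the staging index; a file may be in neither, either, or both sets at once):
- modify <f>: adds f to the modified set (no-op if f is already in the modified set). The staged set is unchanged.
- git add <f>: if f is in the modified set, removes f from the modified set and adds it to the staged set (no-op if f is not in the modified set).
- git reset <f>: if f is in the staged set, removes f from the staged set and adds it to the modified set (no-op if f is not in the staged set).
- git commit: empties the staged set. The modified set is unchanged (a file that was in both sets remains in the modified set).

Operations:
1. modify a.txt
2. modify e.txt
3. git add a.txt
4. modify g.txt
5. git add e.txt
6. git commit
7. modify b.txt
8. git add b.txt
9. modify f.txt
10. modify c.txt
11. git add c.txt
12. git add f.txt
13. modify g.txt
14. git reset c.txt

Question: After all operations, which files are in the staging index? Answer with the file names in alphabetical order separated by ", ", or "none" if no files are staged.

Answer: b.txt, f.txt

Derivation:
After op 1 (modify a.txt): modified={a.txt} staged={none}
After op 2 (modify e.txt): modified={a.txt, e.txt} staged={none}
After op 3 (git add a.txt): modified={e.txt} staged={a.txt}
After op 4 (modify g.txt): modified={e.txt, g.txt} staged={a.txt}
After op 5 (git add e.txt): modified={g.txt} staged={a.txt, e.txt}
After op 6 (git commit): modified={g.txt} staged={none}
After op 7 (modify b.txt): modified={b.txt, g.txt} staged={none}
After op 8 (git add b.txt): modified={g.txt} staged={b.txt}
After op 9 (modify f.txt): modified={f.txt, g.txt} staged={b.txt}
After op 10 (modify c.txt): modified={c.txt, f.txt, g.txt} staged={b.txt}
After op 11 (git add c.txt): modified={f.txt, g.txt} staged={b.txt, c.txt}
After op 12 (git add f.txt): modified={g.txt} staged={b.txt, c.txt, f.txt}
After op 13 (modify g.txt): modified={g.txt} staged={b.txt, c.txt, f.txt}
After op 14 (git reset c.txt): modified={c.txt, g.txt} staged={b.txt, f.txt}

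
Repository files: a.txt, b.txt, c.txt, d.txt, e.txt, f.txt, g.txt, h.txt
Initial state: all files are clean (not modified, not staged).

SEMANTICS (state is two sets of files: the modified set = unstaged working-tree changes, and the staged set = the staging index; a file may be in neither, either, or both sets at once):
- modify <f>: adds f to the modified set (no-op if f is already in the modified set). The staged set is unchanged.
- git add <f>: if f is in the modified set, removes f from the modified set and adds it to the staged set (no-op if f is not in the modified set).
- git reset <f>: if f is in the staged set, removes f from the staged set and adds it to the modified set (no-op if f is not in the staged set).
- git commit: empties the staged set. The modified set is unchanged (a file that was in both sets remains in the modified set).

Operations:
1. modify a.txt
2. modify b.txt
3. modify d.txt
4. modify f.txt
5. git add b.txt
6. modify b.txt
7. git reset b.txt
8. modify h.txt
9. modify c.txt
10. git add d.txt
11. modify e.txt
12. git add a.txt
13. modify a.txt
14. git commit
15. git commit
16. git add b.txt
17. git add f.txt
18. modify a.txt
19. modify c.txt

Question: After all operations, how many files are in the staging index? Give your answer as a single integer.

After op 1 (modify a.txt): modified={a.txt} staged={none}
After op 2 (modify b.txt): modified={a.txt, b.txt} staged={none}
After op 3 (modify d.txt): modified={a.txt, b.txt, d.txt} staged={none}
After op 4 (modify f.txt): modified={a.txt, b.txt, d.txt, f.txt} staged={none}
After op 5 (git add b.txt): modified={a.txt, d.txt, f.txt} staged={b.txt}
After op 6 (modify b.txt): modified={a.txt, b.txt, d.txt, f.txt} staged={b.txt}
After op 7 (git reset b.txt): modified={a.txt, b.txt, d.txt, f.txt} staged={none}
After op 8 (modify h.txt): modified={a.txt, b.txt, d.txt, f.txt, h.txt} staged={none}
After op 9 (modify c.txt): modified={a.txt, b.txt, c.txt, d.txt, f.txt, h.txt} staged={none}
After op 10 (git add d.txt): modified={a.txt, b.txt, c.txt, f.txt, h.txt} staged={d.txt}
After op 11 (modify e.txt): modified={a.txt, b.txt, c.txt, e.txt, f.txt, h.txt} staged={d.txt}
After op 12 (git add a.txt): modified={b.txt, c.txt, e.txt, f.txt, h.txt} staged={a.txt, d.txt}
After op 13 (modify a.txt): modified={a.txt, b.txt, c.txt, e.txt, f.txt, h.txt} staged={a.txt, d.txt}
After op 14 (git commit): modified={a.txt, b.txt, c.txt, e.txt, f.txt, h.txt} staged={none}
After op 15 (git commit): modified={a.txt, b.txt, c.txt, e.txt, f.txt, h.txt} staged={none}
After op 16 (git add b.txt): modified={a.txt, c.txt, e.txt, f.txt, h.txt} staged={b.txt}
After op 17 (git add f.txt): modified={a.txt, c.txt, e.txt, h.txt} staged={b.txt, f.txt}
After op 18 (modify a.txt): modified={a.txt, c.txt, e.txt, h.txt} staged={b.txt, f.txt}
After op 19 (modify c.txt): modified={a.txt, c.txt, e.txt, h.txt} staged={b.txt, f.txt}
Final staged set: {b.txt, f.txt} -> count=2

Answer: 2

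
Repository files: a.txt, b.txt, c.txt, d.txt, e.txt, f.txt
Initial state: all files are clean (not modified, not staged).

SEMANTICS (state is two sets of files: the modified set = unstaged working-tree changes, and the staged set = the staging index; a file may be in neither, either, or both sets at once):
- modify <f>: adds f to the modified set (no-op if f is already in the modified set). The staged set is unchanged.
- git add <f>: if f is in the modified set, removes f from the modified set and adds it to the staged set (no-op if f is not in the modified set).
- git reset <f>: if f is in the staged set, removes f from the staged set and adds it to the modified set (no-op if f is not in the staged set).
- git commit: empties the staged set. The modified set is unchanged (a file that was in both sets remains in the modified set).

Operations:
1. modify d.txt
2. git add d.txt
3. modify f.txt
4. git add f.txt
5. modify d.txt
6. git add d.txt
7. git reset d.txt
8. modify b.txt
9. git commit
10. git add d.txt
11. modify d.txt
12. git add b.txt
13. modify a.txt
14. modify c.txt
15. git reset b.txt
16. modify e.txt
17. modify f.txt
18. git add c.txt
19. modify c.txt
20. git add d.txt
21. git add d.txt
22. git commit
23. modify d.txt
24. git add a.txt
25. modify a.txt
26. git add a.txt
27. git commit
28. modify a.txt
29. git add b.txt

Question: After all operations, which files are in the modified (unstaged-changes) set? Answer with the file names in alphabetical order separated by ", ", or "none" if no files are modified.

Answer: a.txt, c.txt, d.txt, e.txt, f.txt

Derivation:
After op 1 (modify d.txt): modified={d.txt} staged={none}
After op 2 (git add d.txt): modified={none} staged={d.txt}
After op 3 (modify f.txt): modified={f.txt} staged={d.txt}
After op 4 (git add f.txt): modified={none} staged={d.txt, f.txt}
After op 5 (modify d.txt): modified={d.txt} staged={d.txt, f.txt}
After op 6 (git add d.txt): modified={none} staged={d.txt, f.txt}
After op 7 (git reset d.txt): modified={d.txt} staged={f.txt}
After op 8 (modify b.txt): modified={b.txt, d.txt} staged={f.txt}
After op 9 (git commit): modified={b.txt, d.txt} staged={none}
After op 10 (git add d.txt): modified={b.txt} staged={d.txt}
After op 11 (modify d.txt): modified={b.txt, d.txt} staged={d.txt}
After op 12 (git add b.txt): modified={d.txt} staged={b.txt, d.txt}
After op 13 (modify a.txt): modified={a.txt, d.txt} staged={b.txt, d.txt}
After op 14 (modify c.txt): modified={a.txt, c.txt, d.txt} staged={b.txt, d.txt}
After op 15 (git reset b.txt): modified={a.txt, b.txt, c.txt, d.txt} staged={d.txt}
After op 16 (modify e.txt): modified={a.txt, b.txt, c.txt, d.txt, e.txt} staged={d.txt}
After op 17 (modify f.txt): modified={a.txt, b.txt, c.txt, d.txt, e.txt, f.txt} staged={d.txt}
After op 18 (git add c.txt): modified={a.txt, b.txt, d.txt, e.txt, f.txt} staged={c.txt, d.txt}
After op 19 (modify c.txt): modified={a.txt, b.txt, c.txt, d.txt, e.txt, f.txt} staged={c.txt, d.txt}
After op 20 (git add d.txt): modified={a.txt, b.txt, c.txt, e.txt, f.txt} staged={c.txt, d.txt}
After op 21 (git add d.txt): modified={a.txt, b.txt, c.txt, e.txt, f.txt} staged={c.txt, d.txt}
After op 22 (git commit): modified={a.txt, b.txt, c.txt, e.txt, f.txt} staged={none}
After op 23 (modify d.txt): modified={a.txt, b.txt, c.txt, d.txt, e.txt, f.txt} staged={none}
After op 24 (git add a.txt): modified={b.txt, c.txt, d.txt, e.txt, f.txt} staged={a.txt}
After op 25 (modify a.txt): modified={a.txt, b.txt, c.txt, d.txt, e.txt, f.txt} staged={a.txt}
After op 26 (git add a.txt): modified={b.txt, c.txt, d.txt, e.txt, f.txt} staged={a.txt}
After op 27 (git commit): modified={b.txt, c.txt, d.txt, e.txt, f.txt} staged={none}
After op 28 (modify a.txt): modified={a.txt, b.txt, c.txt, d.txt, e.txt, f.txt} staged={none}
After op 29 (git add b.txt): modified={a.txt, c.txt, d.txt, e.txt, f.txt} staged={b.txt}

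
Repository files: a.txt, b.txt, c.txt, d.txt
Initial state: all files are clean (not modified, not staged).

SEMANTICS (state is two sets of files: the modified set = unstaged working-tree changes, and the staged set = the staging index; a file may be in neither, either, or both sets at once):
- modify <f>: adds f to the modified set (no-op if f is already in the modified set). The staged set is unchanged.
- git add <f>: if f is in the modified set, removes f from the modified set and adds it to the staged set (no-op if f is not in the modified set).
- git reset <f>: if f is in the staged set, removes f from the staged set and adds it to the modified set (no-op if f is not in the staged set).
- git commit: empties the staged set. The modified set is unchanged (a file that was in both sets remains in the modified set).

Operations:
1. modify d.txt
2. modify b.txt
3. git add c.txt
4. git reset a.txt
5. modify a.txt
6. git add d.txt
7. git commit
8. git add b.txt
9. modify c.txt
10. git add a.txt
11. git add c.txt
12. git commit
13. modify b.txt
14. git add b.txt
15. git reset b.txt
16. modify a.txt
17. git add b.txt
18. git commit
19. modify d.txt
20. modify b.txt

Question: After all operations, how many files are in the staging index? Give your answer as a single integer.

Answer: 0

Derivation:
After op 1 (modify d.txt): modified={d.txt} staged={none}
After op 2 (modify b.txt): modified={b.txt, d.txt} staged={none}
After op 3 (git add c.txt): modified={b.txt, d.txt} staged={none}
After op 4 (git reset a.txt): modified={b.txt, d.txt} staged={none}
After op 5 (modify a.txt): modified={a.txt, b.txt, d.txt} staged={none}
After op 6 (git add d.txt): modified={a.txt, b.txt} staged={d.txt}
After op 7 (git commit): modified={a.txt, b.txt} staged={none}
After op 8 (git add b.txt): modified={a.txt} staged={b.txt}
After op 9 (modify c.txt): modified={a.txt, c.txt} staged={b.txt}
After op 10 (git add a.txt): modified={c.txt} staged={a.txt, b.txt}
After op 11 (git add c.txt): modified={none} staged={a.txt, b.txt, c.txt}
After op 12 (git commit): modified={none} staged={none}
After op 13 (modify b.txt): modified={b.txt} staged={none}
After op 14 (git add b.txt): modified={none} staged={b.txt}
After op 15 (git reset b.txt): modified={b.txt} staged={none}
After op 16 (modify a.txt): modified={a.txt, b.txt} staged={none}
After op 17 (git add b.txt): modified={a.txt} staged={b.txt}
After op 18 (git commit): modified={a.txt} staged={none}
After op 19 (modify d.txt): modified={a.txt, d.txt} staged={none}
After op 20 (modify b.txt): modified={a.txt, b.txt, d.txt} staged={none}
Final staged set: {none} -> count=0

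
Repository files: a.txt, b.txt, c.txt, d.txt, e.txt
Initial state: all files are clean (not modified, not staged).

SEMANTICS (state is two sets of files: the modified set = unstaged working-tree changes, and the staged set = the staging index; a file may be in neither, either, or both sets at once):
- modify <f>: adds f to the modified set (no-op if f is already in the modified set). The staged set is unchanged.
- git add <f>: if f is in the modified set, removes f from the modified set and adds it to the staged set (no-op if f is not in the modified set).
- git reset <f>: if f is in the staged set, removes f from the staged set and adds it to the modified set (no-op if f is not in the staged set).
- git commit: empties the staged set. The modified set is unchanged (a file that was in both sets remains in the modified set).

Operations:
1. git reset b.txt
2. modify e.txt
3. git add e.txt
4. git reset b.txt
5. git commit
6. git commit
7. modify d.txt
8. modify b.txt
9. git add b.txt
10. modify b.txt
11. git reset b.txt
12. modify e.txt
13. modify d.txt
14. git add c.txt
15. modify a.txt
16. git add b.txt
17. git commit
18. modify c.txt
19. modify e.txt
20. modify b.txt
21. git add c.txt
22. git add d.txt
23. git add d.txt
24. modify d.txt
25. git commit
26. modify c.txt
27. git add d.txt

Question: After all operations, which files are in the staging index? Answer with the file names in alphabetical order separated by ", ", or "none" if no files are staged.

After op 1 (git reset b.txt): modified={none} staged={none}
After op 2 (modify e.txt): modified={e.txt} staged={none}
After op 3 (git add e.txt): modified={none} staged={e.txt}
After op 4 (git reset b.txt): modified={none} staged={e.txt}
After op 5 (git commit): modified={none} staged={none}
After op 6 (git commit): modified={none} staged={none}
After op 7 (modify d.txt): modified={d.txt} staged={none}
After op 8 (modify b.txt): modified={b.txt, d.txt} staged={none}
After op 9 (git add b.txt): modified={d.txt} staged={b.txt}
After op 10 (modify b.txt): modified={b.txt, d.txt} staged={b.txt}
After op 11 (git reset b.txt): modified={b.txt, d.txt} staged={none}
After op 12 (modify e.txt): modified={b.txt, d.txt, e.txt} staged={none}
After op 13 (modify d.txt): modified={b.txt, d.txt, e.txt} staged={none}
After op 14 (git add c.txt): modified={b.txt, d.txt, e.txt} staged={none}
After op 15 (modify a.txt): modified={a.txt, b.txt, d.txt, e.txt} staged={none}
After op 16 (git add b.txt): modified={a.txt, d.txt, e.txt} staged={b.txt}
After op 17 (git commit): modified={a.txt, d.txt, e.txt} staged={none}
After op 18 (modify c.txt): modified={a.txt, c.txt, d.txt, e.txt} staged={none}
After op 19 (modify e.txt): modified={a.txt, c.txt, d.txt, e.txt} staged={none}
After op 20 (modify b.txt): modified={a.txt, b.txt, c.txt, d.txt, e.txt} staged={none}
After op 21 (git add c.txt): modified={a.txt, b.txt, d.txt, e.txt} staged={c.txt}
After op 22 (git add d.txt): modified={a.txt, b.txt, e.txt} staged={c.txt, d.txt}
After op 23 (git add d.txt): modified={a.txt, b.txt, e.txt} staged={c.txt, d.txt}
After op 24 (modify d.txt): modified={a.txt, b.txt, d.txt, e.txt} staged={c.txt, d.txt}
After op 25 (git commit): modified={a.txt, b.txt, d.txt, e.txt} staged={none}
After op 26 (modify c.txt): modified={a.txt, b.txt, c.txt, d.txt, e.txt} staged={none}
After op 27 (git add d.txt): modified={a.txt, b.txt, c.txt, e.txt} staged={d.txt}

Answer: d.txt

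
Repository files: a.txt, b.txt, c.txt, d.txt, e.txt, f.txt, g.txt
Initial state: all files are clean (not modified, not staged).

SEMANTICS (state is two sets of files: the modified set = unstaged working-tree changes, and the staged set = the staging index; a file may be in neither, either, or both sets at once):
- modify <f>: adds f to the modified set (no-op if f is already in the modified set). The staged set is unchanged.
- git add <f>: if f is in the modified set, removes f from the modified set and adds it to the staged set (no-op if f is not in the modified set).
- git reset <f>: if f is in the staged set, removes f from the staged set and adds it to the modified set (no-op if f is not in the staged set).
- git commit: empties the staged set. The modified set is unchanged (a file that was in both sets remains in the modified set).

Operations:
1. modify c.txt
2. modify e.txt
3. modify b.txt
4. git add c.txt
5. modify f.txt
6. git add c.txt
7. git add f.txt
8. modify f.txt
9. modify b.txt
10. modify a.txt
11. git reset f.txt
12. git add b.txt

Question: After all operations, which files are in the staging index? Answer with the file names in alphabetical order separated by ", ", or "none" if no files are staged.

Answer: b.txt, c.txt

Derivation:
After op 1 (modify c.txt): modified={c.txt} staged={none}
After op 2 (modify e.txt): modified={c.txt, e.txt} staged={none}
After op 3 (modify b.txt): modified={b.txt, c.txt, e.txt} staged={none}
After op 4 (git add c.txt): modified={b.txt, e.txt} staged={c.txt}
After op 5 (modify f.txt): modified={b.txt, e.txt, f.txt} staged={c.txt}
After op 6 (git add c.txt): modified={b.txt, e.txt, f.txt} staged={c.txt}
After op 7 (git add f.txt): modified={b.txt, e.txt} staged={c.txt, f.txt}
After op 8 (modify f.txt): modified={b.txt, e.txt, f.txt} staged={c.txt, f.txt}
After op 9 (modify b.txt): modified={b.txt, e.txt, f.txt} staged={c.txt, f.txt}
After op 10 (modify a.txt): modified={a.txt, b.txt, e.txt, f.txt} staged={c.txt, f.txt}
After op 11 (git reset f.txt): modified={a.txt, b.txt, e.txt, f.txt} staged={c.txt}
After op 12 (git add b.txt): modified={a.txt, e.txt, f.txt} staged={b.txt, c.txt}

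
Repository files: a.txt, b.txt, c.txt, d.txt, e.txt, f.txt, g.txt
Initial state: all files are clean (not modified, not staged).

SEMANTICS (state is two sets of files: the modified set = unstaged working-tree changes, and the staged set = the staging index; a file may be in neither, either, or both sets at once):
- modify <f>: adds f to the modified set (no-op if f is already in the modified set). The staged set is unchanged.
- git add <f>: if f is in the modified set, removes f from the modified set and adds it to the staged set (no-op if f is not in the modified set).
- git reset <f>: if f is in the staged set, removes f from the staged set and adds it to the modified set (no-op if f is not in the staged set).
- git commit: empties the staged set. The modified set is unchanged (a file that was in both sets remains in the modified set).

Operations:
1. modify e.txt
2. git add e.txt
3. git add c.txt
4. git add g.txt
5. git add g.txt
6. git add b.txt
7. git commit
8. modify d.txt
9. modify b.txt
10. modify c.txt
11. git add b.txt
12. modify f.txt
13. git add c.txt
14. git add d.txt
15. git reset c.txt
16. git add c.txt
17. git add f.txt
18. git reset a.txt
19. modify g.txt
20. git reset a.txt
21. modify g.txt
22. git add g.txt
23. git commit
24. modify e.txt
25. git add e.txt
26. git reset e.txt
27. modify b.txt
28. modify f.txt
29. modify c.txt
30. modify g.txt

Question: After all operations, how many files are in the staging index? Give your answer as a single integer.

Answer: 0

Derivation:
After op 1 (modify e.txt): modified={e.txt} staged={none}
After op 2 (git add e.txt): modified={none} staged={e.txt}
After op 3 (git add c.txt): modified={none} staged={e.txt}
After op 4 (git add g.txt): modified={none} staged={e.txt}
After op 5 (git add g.txt): modified={none} staged={e.txt}
After op 6 (git add b.txt): modified={none} staged={e.txt}
After op 7 (git commit): modified={none} staged={none}
After op 8 (modify d.txt): modified={d.txt} staged={none}
After op 9 (modify b.txt): modified={b.txt, d.txt} staged={none}
After op 10 (modify c.txt): modified={b.txt, c.txt, d.txt} staged={none}
After op 11 (git add b.txt): modified={c.txt, d.txt} staged={b.txt}
After op 12 (modify f.txt): modified={c.txt, d.txt, f.txt} staged={b.txt}
After op 13 (git add c.txt): modified={d.txt, f.txt} staged={b.txt, c.txt}
After op 14 (git add d.txt): modified={f.txt} staged={b.txt, c.txt, d.txt}
After op 15 (git reset c.txt): modified={c.txt, f.txt} staged={b.txt, d.txt}
After op 16 (git add c.txt): modified={f.txt} staged={b.txt, c.txt, d.txt}
After op 17 (git add f.txt): modified={none} staged={b.txt, c.txt, d.txt, f.txt}
After op 18 (git reset a.txt): modified={none} staged={b.txt, c.txt, d.txt, f.txt}
After op 19 (modify g.txt): modified={g.txt} staged={b.txt, c.txt, d.txt, f.txt}
After op 20 (git reset a.txt): modified={g.txt} staged={b.txt, c.txt, d.txt, f.txt}
After op 21 (modify g.txt): modified={g.txt} staged={b.txt, c.txt, d.txt, f.txt}
After op 22 (git add g.txt): modified={none} staged={b.txt, c.txt, d.txt, f.txt, g.txt}
After op 23 (git commit): modified={none} staged={none}
After op 24 (modify e.txt): modified={e.txt} staged={none}
After op 25 (git add e.txt): modified={none} staged={e.txt}
After op 26 (git reset e.txt): modified={e.txt} staged={none}
After op 27 (modify b.txt): modified={b.txt, e.txt} staged={none}
After op 28 (modify f.txt): modified={b.txt, e.txt, f.txt} staged={none}
After op 29 (modify c.txt): modified={b.txt, c.txt, e.txt, f.txt} staged={none}
After op 30 (modify g.txt): modified={b.txt, c.txt, e.txt, f.txt, g.txt} staged={none}
Final staged set: {none} -> count=0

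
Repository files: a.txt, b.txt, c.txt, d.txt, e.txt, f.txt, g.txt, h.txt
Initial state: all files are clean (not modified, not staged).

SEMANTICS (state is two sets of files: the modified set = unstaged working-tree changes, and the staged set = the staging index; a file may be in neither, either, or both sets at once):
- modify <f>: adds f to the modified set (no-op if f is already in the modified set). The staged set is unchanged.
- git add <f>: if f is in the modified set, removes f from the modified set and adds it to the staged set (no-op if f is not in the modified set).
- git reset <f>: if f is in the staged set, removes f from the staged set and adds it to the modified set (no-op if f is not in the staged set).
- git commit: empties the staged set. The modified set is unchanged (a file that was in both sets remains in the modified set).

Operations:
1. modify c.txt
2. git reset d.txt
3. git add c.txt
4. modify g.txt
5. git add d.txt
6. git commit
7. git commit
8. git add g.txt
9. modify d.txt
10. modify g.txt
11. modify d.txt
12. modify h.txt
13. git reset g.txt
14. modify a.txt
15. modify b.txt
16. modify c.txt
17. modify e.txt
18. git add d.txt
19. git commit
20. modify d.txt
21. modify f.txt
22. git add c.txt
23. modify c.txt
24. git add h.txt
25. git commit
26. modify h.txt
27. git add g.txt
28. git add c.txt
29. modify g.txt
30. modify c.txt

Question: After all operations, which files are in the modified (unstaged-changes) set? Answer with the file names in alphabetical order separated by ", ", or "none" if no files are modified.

After op 1 (modify c.txt): modified={c.txt} staged={none}
After op 2 (git reset d.txt): modified={c.txt} staged={none}
After op 3 (git add c.txt): modified={none} staged={c.txt}
After op 4 (modify g.txt): modified={g.txt} staged={c.txt}
After op 5 (git add d.txt): modified={g.txt} staged={c.txt}
After op 6 (git commit): modified={g.txt} staged={none}
After op 7 (git commit): modified={g.txt} staged={none}
After op 8 (git add g.txt): modified={none} staged={g.txt}
After op 9 (modify d.txt): modified={d.txt} staged={g.txt}
After op 10 (modify g.txt): modified={d.txt, g.txt} staged={g.txt}
After op 11 (modify d.txt): modified={d.txt, g.txt} staged={g.txt}
After op 12 (modify h.txt): modified={d.txt, g.txt, h.txt} staged={g.txt}
After op 13 (git reset g.txt): modified={d.txt, g.txt, h.txt} staged={none}
After op 14 (modify a.txt): modified={a.txt, d.txt, g.txt, h.txt} staged={none}
After op 15 (modify b.txt): modified={a.txt, b.txt, d.txt, g.txt, h.txt} staged={none}
After op 16 (modify c.txt): modified={a.txt, b.txt, c.txt, d.txt, g.txt, h.txt} staged={none}
After op 17 (modify e.txt): modified={a.txt, b.txt, c.txt, d.txt, e.txt, g.txt, h.txt} staged={none}
After op 18 (git add d.txt): modified={a.txt, b.txt, c.txt, e.txt, g.txt, h.txt} staged={d.txt}
After op 19 (git commit): modified={a.txt, b.txt, c.txt, e.txt, g.txt, h.txt} staged={none}
After op 20 (modify d.txt): modified={a.txt, b.txt, c.txt, d.txt, e.txt, g.txt, h.txt} staged={none}
After op 21 (modify f.txt): modified={a.txt, b.txt, c.txt, d.txt, e.txt, f.txt, g.txt, h.txt} staged={none}
After op 22 (git add c.txt): modified={a.txt, b.txt, d.txt, e.txt, f.txt, g.txt, h.txt} staged={c.txt}
After op 23 (modify c.txt): modified={a.txt, b.txt, c.txt, d.txt, e.txt, f.txt, g.txt, h.txt} staged={c.txt}
After op 24 (git add h.txt): modified={a.txt, b.txt, c.txt, d.txt, e.txt, f.txt, g.txt} staged={c.txt, h.txt}
After op 25 (git commit): modified={a.txt, b.txt, c.txt, d.txt, e.txt, f.txt, g.txt} staged={none}
After op 26 (modify h.txt): modified={a.txt, b.txt, c.txt, d.txt, e.txt, f.txt, g.txt, h.txt} staged={none}
After op 27 (git add g.txt): modified={a.txt, b.txt, c.txt, d.txt, e.txt, f.txt, h.txt} staged={g.txt}
After op 28 (git add c.txt): modified={a.txt, b.txt, d.txt, e.txt, f.txt, h.txt} staged={c.txt, g.txt}
After op 29 (modify g.txt): modified={a.txt, b.txt, d.txt, e.txt, f.txt, g.txt, h.txt} staged={c.txt, g.txt}
After op 30 (modify c.txt): modified={a.txt, b.txt, c.txt, d.txt, e.txt, f.txt, g.txt, h.txt} staged={c.txt, g.txt}

Answer: a.txt, b.txt, c.txt, d.txt, e.txt, f.txt, g.txt, h.txt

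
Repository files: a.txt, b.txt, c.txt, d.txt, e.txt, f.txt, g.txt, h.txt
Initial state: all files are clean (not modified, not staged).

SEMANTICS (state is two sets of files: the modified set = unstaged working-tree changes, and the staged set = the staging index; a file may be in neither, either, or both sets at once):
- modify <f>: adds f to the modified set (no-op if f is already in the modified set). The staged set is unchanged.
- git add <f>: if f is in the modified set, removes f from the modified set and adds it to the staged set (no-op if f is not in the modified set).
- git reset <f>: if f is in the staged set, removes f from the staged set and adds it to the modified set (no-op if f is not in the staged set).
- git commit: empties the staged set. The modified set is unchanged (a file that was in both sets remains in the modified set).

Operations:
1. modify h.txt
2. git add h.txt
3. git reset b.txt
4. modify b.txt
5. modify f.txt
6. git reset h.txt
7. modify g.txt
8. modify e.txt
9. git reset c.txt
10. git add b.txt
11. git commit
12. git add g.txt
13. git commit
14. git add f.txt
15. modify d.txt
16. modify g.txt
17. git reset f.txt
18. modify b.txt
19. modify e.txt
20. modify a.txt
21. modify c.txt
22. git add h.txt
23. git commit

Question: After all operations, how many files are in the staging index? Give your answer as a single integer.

Answer: 0

Derivation:
After op 1 (modify h.txt): modified={h.txt} staged={none}
After op 2 (git add h.txt): modified={none} staged={h.txt}
After op 3 (git reset b.txt): modified={none} staged={h.txt}
After op 4 (modify b.txt): modified={b.txt} staged={h.txt}
After op 5 (modify f.txt): modified={b.txt, f.txt} staged={h.txt}
After op 6 (git reset h.txt): modified={b.txt, f.txt, h.txt} staged={none}
After op 7 (modify g.txt): modified={b.txt, f.txt, g.txt, h.txt} staged={none}
After op 8 (modify e.txt): modified={b.txt, e.txt, f.txt, g.txt, h.txt} staged={none}
After op 9 (git reset c.txt): modified={b.txt, e.txt, f.txt, g.txt, h.txt} staged={none}
After op 10 (git add b.txt): modified={e.txt, f.txt, g.txt, h.txt} staged={b.txt}
After op 11 (git commit): modified={e.txt, f.txt, g.txt, h.txt} staged={none}
After op 12 (git add g.txt): modified={e.txt, f.txt, h.txt} staged={g.txt}
After op 13 (git commit): modified={e.txt, f.txt, h.txt} staged={none}
After op 14 (git add f.txt): modified={e.txt, h.txt} staged={f.txt}
After op 15 (modify d.txt): modified={d.txt, e.txt, h.txt} staged={f.txt}
After op 16 (modify g.txt): modified={d.txt, e.txt, g.txt, h.txt} staged={f.txt}
After op 17 (git reset f.txt): modified={d.txt, e.txt, f.txt, g.txt, h.txt} staged={none}
After op 18 (modify b.txt): modified={b.txt, d.txt, e.txt, f.txt, g.txt, h.txt} staged={none}
After op 19 (modify e.txt): modified={b.txt, d.txt, e.txt, f.txt, g.txt, h.txt} staged={none}
After op 20 (modify a.txt): modified={a.txt, b.txt, d.txt, e.txt, f.txt, g.txt, h.txt} staged={none}
After op 21 (modify c.txt): modified={a.txt, b.txt, c.txt, d.txt, e.txt, f.txt, g.txt, h.txt} staged={none}
After op 22 (git add h.txt): modified={a.txt, b.txt, c.txt, d.txt, e.txt, f.txt, g.txt} staged={h.txt}
After op 23 (git commit): modified={a.txt, b.txt, c.txt, d.txt, e.txt, f.txt, g.txt} staged={none}
Final staged set: {none} -> count=0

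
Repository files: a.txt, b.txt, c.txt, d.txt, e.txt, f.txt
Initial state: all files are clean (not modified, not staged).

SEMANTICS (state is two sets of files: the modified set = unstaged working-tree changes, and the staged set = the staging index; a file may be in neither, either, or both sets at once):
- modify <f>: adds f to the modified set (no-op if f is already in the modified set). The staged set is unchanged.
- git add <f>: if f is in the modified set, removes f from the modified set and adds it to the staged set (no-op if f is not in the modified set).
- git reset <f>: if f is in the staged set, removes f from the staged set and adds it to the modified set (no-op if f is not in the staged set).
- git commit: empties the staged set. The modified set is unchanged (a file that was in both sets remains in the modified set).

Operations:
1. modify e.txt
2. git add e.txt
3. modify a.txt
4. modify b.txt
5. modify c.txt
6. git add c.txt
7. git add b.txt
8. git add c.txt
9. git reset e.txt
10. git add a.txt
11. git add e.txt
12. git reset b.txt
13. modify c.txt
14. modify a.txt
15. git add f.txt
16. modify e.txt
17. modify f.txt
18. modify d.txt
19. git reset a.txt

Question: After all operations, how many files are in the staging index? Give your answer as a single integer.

After op 1 (modify e.txt): modified={e.txt} staged={none}
After op 2 (git add e.txt): modified={none} staged={e.txt}
After op 3 (modify a.txt): modified={a.txt} staged={e.txt}
After op 4 (modify b.txt): modified={a.txt, b.txt} staged={e.txt}
After op 5 (modify c.txt): modified={a.txt, b.txt, c.txt} staged={e.txt}
After op 6 (git add c.txt): modified={a.txt, b.txt} staged={c.txt, e.txt}
After op 7 (git add b.txt): modified={a.txt} staged={b.txt, c.txt, e.txt}
After op 8 (git add c.txt): modified={a.txt} staged={b.txt, c.txt, e.txt}
After op 9 (git reset e.txt): modified={a.txt, e.txt} staged={b.txt, c.txt}
After op 10 (git add a.txt): modified={e.txt} staged={a.txt, b.txt, c.txt}
After op 11 (git add e.txt): modified={none} staged={a.txt, b.txt, c.txt, e.txt}
After op 12 (git reset b.txt): modified={b.txt} staged={a.txt, c.txt, e.txt}
After op 13 (modify c.txt): modified={b.txt, c.txt} staged={a.txt, c.txt, e.txt}
After op 14 (modify a.txt): modified={a.txt, b.txt, c.txt} staged={a.txt, c.txt, e.txt}
After op 15 (git add f.txt): modified={a.txt, b.txt, c.txt} staged={a.txt, c.txt, e.txt}
After op 16 (modify e.txt): modified={a.txt, b.txt, c.txt, e.txt} staged={a.txt, c.txt, e.txt}
After op 17 (modify f.txt): modified={a.txt, b.txt, c.txt, e.txt, f.txt} staged={a.txt, c.txt, e.txt}
After op 18 (modify d.txt): modified={a.txt, b.txt, c.txt, d.txt, e.txt, f.txt} staged={a.txt, c.txt, e.txt}
After op 19 (git reset a.txt): modified={a.txt, b.txt, c.txt, d.txt, e.txt, f.txt} staged={c.txt, e.txt}
Final staged set: {c.txt, e.txt} -> count=2

Answer: 2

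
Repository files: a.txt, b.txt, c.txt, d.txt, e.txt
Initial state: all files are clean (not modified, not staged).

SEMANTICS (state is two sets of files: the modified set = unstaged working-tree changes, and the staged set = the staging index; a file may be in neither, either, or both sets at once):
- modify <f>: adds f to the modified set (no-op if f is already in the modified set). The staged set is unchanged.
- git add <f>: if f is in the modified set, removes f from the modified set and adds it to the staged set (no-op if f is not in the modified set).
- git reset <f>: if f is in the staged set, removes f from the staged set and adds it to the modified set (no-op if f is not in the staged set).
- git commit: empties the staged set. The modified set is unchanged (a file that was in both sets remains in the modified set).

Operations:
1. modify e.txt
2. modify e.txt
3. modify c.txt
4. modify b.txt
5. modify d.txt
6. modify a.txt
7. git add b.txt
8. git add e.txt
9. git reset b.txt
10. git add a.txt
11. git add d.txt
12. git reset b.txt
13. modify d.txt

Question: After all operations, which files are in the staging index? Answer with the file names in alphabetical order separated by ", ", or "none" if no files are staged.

Answer: a.txt, d.txt, e.txt

Derivation:
After op 1 (modify e.txt): modified={e.txt} staged={none}
After op 2 (modify e.txt): modified={e.txt} staged={none}
After op 3 (modify c.txt): modified={c.txt, e.txt} staged={none}
After op 4 (modify b.txt): modified={b.txt, c.txt, e.txt} staged={none}
After op 5 (modify d.txt): modified={b.txt, c.txt, d.txt, e.txt} staged={none}
After op 6 (modify a.txt): modified={a.txt, b.txt, c.txt, d.txt, e.txt} staged={none}
After op 7 (git add b.txt): modified={a.txt, c.txt, d.txt, e.txt} staged={b.txt}
After op 8 (git add e.txt): modified={a.txt, c.txt, d.txt} staged={b.txt, e.txt}
After op 9 (git reset b.txt): modified={a.txt, b.txt, c.txt, d.txt} staged={e.txt}
After op 10 (git add a.txt): modified={b.txt, c.txt, d.txt} staged={a.txt, e.txt}
After op 11 (git add d.txt): modified={b.txt, c.txt} staged={a.txt, d.txt, e.txt}
After op 12 (git reset b.txt): modified={b.txt, c.txt} staged={a.txt, d.txt, e.txt}
After op 13 (modify d.txt): modified={b.txt, c.txt, d.txt} staged={a.txt, d.txt, e.txt}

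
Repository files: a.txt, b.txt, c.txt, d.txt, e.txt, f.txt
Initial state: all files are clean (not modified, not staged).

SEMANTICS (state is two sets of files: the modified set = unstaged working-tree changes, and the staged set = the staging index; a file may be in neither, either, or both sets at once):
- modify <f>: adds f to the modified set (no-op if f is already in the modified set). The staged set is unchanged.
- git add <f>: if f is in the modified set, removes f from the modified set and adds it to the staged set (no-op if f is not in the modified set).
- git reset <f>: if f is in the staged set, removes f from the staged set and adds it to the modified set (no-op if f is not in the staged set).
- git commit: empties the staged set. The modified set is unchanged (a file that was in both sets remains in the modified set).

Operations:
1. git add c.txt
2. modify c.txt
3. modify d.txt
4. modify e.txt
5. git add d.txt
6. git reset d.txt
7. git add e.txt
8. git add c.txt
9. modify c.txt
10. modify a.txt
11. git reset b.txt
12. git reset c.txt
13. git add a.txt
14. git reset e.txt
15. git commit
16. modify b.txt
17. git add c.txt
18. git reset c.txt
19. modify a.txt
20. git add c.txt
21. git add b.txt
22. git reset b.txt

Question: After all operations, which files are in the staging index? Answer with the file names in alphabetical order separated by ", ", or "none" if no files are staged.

Answer: c.txt

Derivation:
After op 1 (git add c.txt): modified={none} staged={none}
After op 2 (modify c.txt): modified={c.txt} staged={none}
After op 3 (modify d.txt): modified={c.txt, d.txt} staged={none}
After op 4 (modify e.txt): modified={c.txt, d.txt, e.txt} staged={none}
After op 5 (git add d.txt): modified={c.txt, e.txt} staged={d.txt}
After op 6 (git reset d.txt): modified={c.txt, d.txt, e.txt} staged={none}
After op 7 (git add e.txt): modified={c.txt, d.txt} staged={e.txt}
After op 8 (git add c.txt): modified={d.txt} staged={c.txt, e.txt}
After op 9 (modify c.txt): modified={c.txt, d.txt} staged={c.txt, e.txt}
After op 10 (modify a.txt): modified={a.txt, c.txt, d.txt} staged={c.txt, e.txt}
After op 11 (git reset b.txt): modified={a.txt, c.txt, d.txt} staged={c.txt, e.txt}
After op 12 (git reset c.txt): modified={a.txt, c.txt, d.txt} staged={e.txt}
After op 13 (git add a.txt): modified={c.txt, d.txt} staged={a.txt, e.txt}
After op 14 (git reset e.txt): modified={c.txt, d.txt, e.txt} staged={a.txt}
After op 15 (git commit): modified={c.txt, d.txt, e.txt} staged={none}
After op 16 (modify b.txt): modified={b.txt, c.txt, d.txt, e.txt} staged={none}
After op 17 (git add c.txt): modified={b.txt, d.txt, e.txt} staged={c.txt}
After op 18 (git reset c.txt): modified={b.txt, c.txt, d.txt, e.txt} staged={none}
After op 19 (modify a.txt): modified={a.txt, b.txt, c.txt, d.txt, e.txt} staged={none}
After op 20 (git add c.txt): modified={a.txt, b.txt, d.txt, e.txt} staged={c.txt}
After op 21 (git add b.txt): modified={a.txt, d.txt, e.txt} staged={b.txt, c.txt}
After op 22 (git reset b.txt): modified={a.txt, b.txt, d.txt, e.txt} staged={c.txt}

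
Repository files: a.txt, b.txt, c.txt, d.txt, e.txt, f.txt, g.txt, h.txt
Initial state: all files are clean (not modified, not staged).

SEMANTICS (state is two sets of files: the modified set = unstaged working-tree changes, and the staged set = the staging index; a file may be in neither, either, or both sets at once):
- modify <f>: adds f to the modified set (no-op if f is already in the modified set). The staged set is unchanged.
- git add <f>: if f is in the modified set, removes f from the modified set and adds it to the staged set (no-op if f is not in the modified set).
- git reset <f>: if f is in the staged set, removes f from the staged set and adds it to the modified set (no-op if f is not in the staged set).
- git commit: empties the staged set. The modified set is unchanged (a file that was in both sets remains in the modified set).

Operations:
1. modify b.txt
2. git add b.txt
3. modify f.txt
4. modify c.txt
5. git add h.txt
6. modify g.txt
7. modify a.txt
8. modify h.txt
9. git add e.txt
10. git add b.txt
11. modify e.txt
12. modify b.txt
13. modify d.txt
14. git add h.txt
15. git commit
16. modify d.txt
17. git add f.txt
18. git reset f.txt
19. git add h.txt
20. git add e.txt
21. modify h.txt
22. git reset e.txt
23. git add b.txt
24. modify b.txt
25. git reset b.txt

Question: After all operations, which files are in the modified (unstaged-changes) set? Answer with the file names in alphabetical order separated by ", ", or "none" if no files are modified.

After op 1 (modify b.txt): modified={b.txt} staged={none}
After op 2 (git add b.txt): modified={none} staged={b.txt}
After op 3 (modify f.txt): modified={f.txt} staged={b.txt}
After op 4 (modify c.txt): modified={c.txt, f.txt} staged={b.txt}
After op 5 (git add h.txt): modified={c.txt, f.txt} staged={b.txt}
After op 6 (modify g.txt): modified={c.txt, f.txt, g.txt} staged={b.txt}
After op 7 (modify a.txt): modified={a.txt, c.txt, f.txt, g.txt} staged={b.txt}
After op 8 (modify h.txt): modified={a.txt, c.txt, f.txt, g.txt, h.txt} staged={b.txt}
After op 9 (git add e.txt): modified={a.txt, c.txt, f.txt, g.txt, h.txt} staged={b.txt}
After op 10 (git add b.txt): modified={a.txt, c.txt, f.txt, g.txt, h.txt} staged={b.txt}
After op 11 (modify e.txt): modified={a.txt, c.txt, e.txt, f.txt, g.txt, h.txt} staged={b.txt}
After op 12 (modify b.txt): modified={a.txt, b.txt, c.txt, e.txt, f.txt, g.txt, h.txt} staged={b.txt}
After op 13 (modify d.txt): modified={a.txt, b.txt, c.txt, d.txt, e.txt, f.txt, g.txt, h.txt} staged={b.txt}
After op 14 (git add h.txt): modified={a.txt, b.txt, c.txt, d.txt, e.txt, f.txt, g.txt} staged={b.txt, h.txt}
After op 15 (git commit): modified={a.txt, b.txt, c.txt, d.txt, e.txt, f.txt, g.txt} staged={none}
After op 16 (modify d.txt): modified={a.txt, b.txt, c.txt, d.txt, e.txt, f.txt, g.txt} staged={none}
After op 17 (git add f.txt): modified={a.txt, b.txt, c.txt, d.txt, e.txt, g.txt} staged={f.txt}
After op 18 (git reset f.txt): modified={a.txt, b.txt, c.txt, d.txt, e.txt, f.txt, g.txt} staged={none}
After op 19 (git add h.txt): modified={a.txt, b.txt, c.txt, d.txt, e.txt, f.txt, g.txt} staged={none}
After op 20 (git add e.txt): modified={a.txt, b.txt, c.txt, d.txt, f.txt, g.txt} staged={e.txt}
After op 21 (modify h.txt): modified={a.txt, b.txt, c.txt, d.txt, f.txt, g.txt, h.txt} staged={e.txt}
After op 22 (git reset e.txt): modified={a.txt, b.txt, c.txt, d.txt, e.txt, f.txt, g.txt, h.txt} staged={none}
After op 23 (git add b.txt): modified={a.txt, c.txt, d.txt, e.txt, f.txt, g.txt, h.txt} staged={b.txt}
After op 24 (modify b.txt): modified={a.txt, b.txt, c.txt, d.txt, e.txt, f.txt, g.txt, h.txt} staged={b.txt}
After op 25 (git reset b.txt): modified={a.txt, b.txt, c.txt, d.txt, e.txt, f.txt, g.txt, h.txt} staged={none}

Answer: a.txt, b.txt, c.txt, d.txt, e.txt, f.txt, g.txt, h.txt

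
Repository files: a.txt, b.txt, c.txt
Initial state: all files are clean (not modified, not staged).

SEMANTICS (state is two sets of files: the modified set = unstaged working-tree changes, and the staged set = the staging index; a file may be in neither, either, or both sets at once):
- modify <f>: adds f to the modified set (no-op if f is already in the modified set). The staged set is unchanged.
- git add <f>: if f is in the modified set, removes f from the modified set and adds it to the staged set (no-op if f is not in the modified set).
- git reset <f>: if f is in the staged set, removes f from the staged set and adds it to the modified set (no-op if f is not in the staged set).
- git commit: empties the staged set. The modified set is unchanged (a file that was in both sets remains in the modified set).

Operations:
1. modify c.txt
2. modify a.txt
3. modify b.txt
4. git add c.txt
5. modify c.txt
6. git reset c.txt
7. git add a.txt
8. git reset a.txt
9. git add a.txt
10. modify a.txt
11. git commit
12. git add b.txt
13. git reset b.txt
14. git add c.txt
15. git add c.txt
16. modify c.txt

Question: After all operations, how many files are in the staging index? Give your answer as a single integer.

Answer: 1

Derivation:
After op 1 (modify c.txt): modified={c.txt} staged={none}
After op 2 (modify a.txt): modified={a.txt, c.txt} staged={none}
After op 3 (modify b.txt): modified={a.txt, b.txt, c.txt} staged={none}
After op 4 (git add c.txt): modified={a.txt, b.txt} staged={c.txt}
After op 5 (modify c.txt): modified={a.txt, b.txt, c.txt} staged={c.txt}
After op 6 (git reset c.txt): modified={a.txt, b.txt, c.txt} staged={none}
After op 7 (git add a.txt): modified={b.txt, c.txt} staged={a.txt}
After op 8 (git reset a.txt): modified={a.txt, b.txt, c.txt} staged={none}
After op 9 (git add a.txt): modified={b.txt, c.txt} staged={a.txt}
After op 10 (modify a.txt): modified={a.txt, b.txt, c.txt} staged={a.txt}
After op 11 (git commit): modified={a.txt, b.txt, c.txt} staged={none}
After op 12 (git add b.txt): modified={a.txt, c.txt} staged={b.txt}
After op 13 (git reset b.txt): modified={a.txt, b.txt, c.txt} staged={none}
After op 14 (git add c.txt): modified={a.txt, b.txt} staged={c.txt}
After op 15 (git add c.txt): modified={a.txt, b.txt} staged={c.txt}
After op 16 (modify c.txt): modified={a.txt, b.txt, c.txt} staged={c.txt}
Final staged set: {c.txt} -> count=1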